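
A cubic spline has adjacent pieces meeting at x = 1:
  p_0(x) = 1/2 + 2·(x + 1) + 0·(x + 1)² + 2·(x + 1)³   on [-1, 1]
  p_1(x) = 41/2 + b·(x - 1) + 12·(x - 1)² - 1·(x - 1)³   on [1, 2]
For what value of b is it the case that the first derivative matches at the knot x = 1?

p_0'(x) = 2 + 0·(x + 1) + 6·(x + 1)², so p_0'(1) = 26. On the right, p_1'(1) = b, so b = 26.

26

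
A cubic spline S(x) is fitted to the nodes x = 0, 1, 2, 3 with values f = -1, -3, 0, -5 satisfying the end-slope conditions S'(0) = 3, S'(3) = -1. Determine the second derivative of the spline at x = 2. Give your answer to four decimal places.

With M_i denoting the second derivative at x_i, h_i = 1, 1, 1, and Δ_i = (y_(i+1) − y_i)/h_i = -2, 3, -5:
  1·M_0 + 4·M_1 + 1·M_2 = 6(Δ_1 - Δ_0) = 30
  1·M_1 + 4·M_2 + 1·M_3 = 6(Δ_2 - Δ_1) = -48
Clamped end conditions give two more equations: 2h_0·M_0 + h_0·M_1 = 6(Δ_0 - S'(0)) = -30 and h_2·M_2 + 2h_2·M_3 = 6(S'(3) - Δ_2) = 24.
Solving the tridiagonal system: M_0 = -74/3, M_1 = 58/3, M_2 = -68/3, M_3 = 70/3.

-22.6667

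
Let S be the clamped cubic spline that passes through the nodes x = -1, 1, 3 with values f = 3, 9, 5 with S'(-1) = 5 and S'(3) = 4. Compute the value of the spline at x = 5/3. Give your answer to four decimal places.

6.9259

Put M_i = S'' at the i-th knot. Here h = (2, 2) and Δ = (3, -2), so the interior equations h_(i-1)·M_(i-1) + 2(h_(i-1)+h_i)·M_i + h_i·M_(i+1) = 6(Δ_i − Δ_(i-1)) read
  2·M_0 + 8·M_1 + 2·M_2 = 6(Δ_1 - Δ_0) = -30
Clamped end conditions give two more equations: 2h_0·M_0 + h_0·M_1 = 6(Δ_0 - S'(-1)) = -12 and h_1·M_1 + 2h_1·M_2 = 6(S'(3) - Δ_1) = 36.
Solving: M_0 = 1/2, M_1 = -7, M_2 = 25/2.
On [1, 3], S(x) = 9 - 3/2·(x - 1) - 7/2·(x - 1)² + 13/8·(x - 1)³.
With (x - 1) = 2/3: S(5/3) = 187/27.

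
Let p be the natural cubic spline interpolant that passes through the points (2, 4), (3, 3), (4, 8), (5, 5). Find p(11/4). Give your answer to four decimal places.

2.5500

Let M_i = p''(x_i). Step sizes h_i = 1, 1, 1; slopes of the chords Δ_i = (y_(i+1) - y_i)/h_i = -1, 5, -3.
  1·M_0 + 4·M_1 + 1·M_2 = 6(Δ_1 - Δ_0) = 36
  1·M_1 + 4·M_2 + 1·M_3 = 6(Δ_2 - Δ_1) = -48
Natural end conditions: M_0 = M_3 = 0.
Solving: M_0 = 0, M_1 = 64/5, M_2 = -76/5, M_3 = 0.
On [2, 3], p(t) = 4 - 47/15·(t - 2) + 0·(t - 2)² + 32/15·(t - 2)³.
With (t - 2) = 3/4: p(11/4) = 51/20.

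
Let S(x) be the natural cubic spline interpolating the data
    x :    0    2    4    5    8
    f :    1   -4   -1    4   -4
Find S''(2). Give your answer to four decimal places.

2.0349

Write σ_i for S''(x_i). With h_i = 2, 2, 1, 3 and divided differences Δ_i = -5/2, 3/2, 5, -8/3, the continuity of S' gives the tridiagonal system
  2·σ_0 + 8·σ_1 + 2·σ_2 = 6(Δ_1 - Δ_0) = 24
  2·σ_1 + 6·σ_2 + 1·σ_3 = 6(Δ_2 - Δ_1) = 21
  1·σ_2 + 8·σ_3 + 3·σ_4 = 6(Δ_3 - Δ_2) = -46
Natural end conditions: σ_0 = σ_4 = 0.
Solving: σ_0 = 0, σ_1 = 175/86, σ_2 = 166/43, σ_3 = -268/43, σ_4 = 0.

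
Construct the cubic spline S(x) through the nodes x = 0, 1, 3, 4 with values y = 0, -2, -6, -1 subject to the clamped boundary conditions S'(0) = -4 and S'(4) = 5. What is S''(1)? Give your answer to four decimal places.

With m_i denoting the second derivative at x_i, h_i = 1, 2, 1, and Δ_i = (y_(i+1) − y_i)/h_i = -2, -2, 5:
  1·m_0 + 6·m_1 + 2·m_2 = 6(Δ_1 - Δ_0) = 0
  2·m_1 + 6·m_2 + 1·m_3 = 6(Δ_2 - Δ_1) = 42
Clamped end conditions give two more equations: 2h_0·m_0 + h_0·m_1 = 6(Δ_0 - S'(0)) = 12 and h_2·m_2 + 2h_2·m_3 = 6(S'(4) - Δ_2) = 0.
Solving the tridiagonal system: m_0 = 288/35, m_1 = -156/35, m_2 = 324/35, m_3 = -162/35.

-4.4571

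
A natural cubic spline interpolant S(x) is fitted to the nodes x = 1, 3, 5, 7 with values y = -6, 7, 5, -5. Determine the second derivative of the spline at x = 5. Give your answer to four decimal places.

With m_i denoting the second derivative at x_i, h_i = 2, 2, 2, and Δ_i = (y_(i+1) − y_i)/h_i = 13/2, -1, -5:
  2·m_0 + 8·m_1 + 2·m_2 = 6(Δ_1 - Δ_0) = -45
  2·m_1 + 8·m_2 + 2·m_3 = 6(Δ_2 - Δ_1) = -24
Natural end conditions: m_0 = m_3 = 0.
Forward elimination and back-substitution give m_0 = 0, m_1 = -26/5, m_2 = -17/10, m_3 = 0.

-1.7000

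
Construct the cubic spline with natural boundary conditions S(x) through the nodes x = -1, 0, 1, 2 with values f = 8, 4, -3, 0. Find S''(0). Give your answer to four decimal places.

-8.8000

Write M_i for S''(x_i). With h_i = 1, 1, 1 and divided differences Δ_i = -4, -7, 3, the continuity of S' gives the tridiagonal system
  1·M_0 + 4·M_1 + 1·M_2 = 6(Δ_1 - Δ_0) = -18
  1·M_1 + 4·M_2 + 1·M_3 = 6(Δ_2 - Δ_1) = 60
Natural end conditions: M_0 = M_3 = 0.
Forward elimination and back-substitution give M_0 = 0, M_1 = -44/5, M_2 = 86/5, M_3 = 0.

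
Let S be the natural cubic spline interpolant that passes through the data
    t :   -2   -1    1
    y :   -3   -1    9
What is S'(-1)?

Let σ_i = S''(x_i). Step sizes h_i = 1, 2; slopes of the chords Δ_i = (y_(i+1) - y_i)/h_i = 2, 5.
  1·σ_0 + 6·σ_1 + 2·σ_2 = 6(Δ_1 - Δ_0) = 18
Natural end conditions: σ_0 = σ_2 = 0.
Solving the tridiagonal system: σ_0 = 0, σ_1 = 3, σ_2 = 0.
On [-1, 1], S'(t) = b_1 + 2c_1·(t + 1) + 3d_1·(t + 1)² with b_1 = Δ_1 - h_1(2σ_1 + σ_2)/6 = 3, c_1 = σ_1/2 = 3/2, d_1 = (σ_2 - σ_1)/(6h_1) = -1/4. So S'(-1) = 3.

3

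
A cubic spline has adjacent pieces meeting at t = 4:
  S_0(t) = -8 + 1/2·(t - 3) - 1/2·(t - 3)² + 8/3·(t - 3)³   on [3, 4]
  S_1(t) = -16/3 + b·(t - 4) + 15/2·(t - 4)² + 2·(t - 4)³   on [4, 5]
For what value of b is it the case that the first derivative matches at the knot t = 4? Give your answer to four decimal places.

S_0'(t) = 1/2 - 1·(t - 3) + 8·(t - 3)², so S_0'(4) = 15/2. On the right, S_1'(4) = b, so b = 15/2.

7.5000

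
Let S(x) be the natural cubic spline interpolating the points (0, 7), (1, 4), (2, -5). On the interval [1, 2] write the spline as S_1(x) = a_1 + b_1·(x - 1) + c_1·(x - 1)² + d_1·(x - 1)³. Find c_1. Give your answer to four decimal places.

Put σ_i = S'' at the i-th knot. Here h = (1, 1) and Δ = (-3, -9), so the interior equations h_(i-1)·σ_(i-1) + 2(h_(i-1)+h_i)·σ_i + h_i·σ_(i+1) = 6(Δ_i − Δ_(i-1)) read
  1·σ_0 + 4·σ_1 + 1·σ_2 = 6(Δ_1 - Δ_0) = -36
Natural end conditions: σ_0 = σ_2 = 0.
Forward elimination and back-substitution give σ_0 = 0, σ_1 = -9, σ_2 = 0.
On [1, 2], with S_1(x) = a_1 + b_1·(x - 1) + c_1·(x - 1)² + d_1·(x - 1)³: c_1 = σ_1/2 = -9/2, d_1 = (σ_2 - σ_1)/(6h_1) = 3/2, b_1 = Δ_1 - h_1(2σ_1 + σ_2)/6 = -6.

-4.5000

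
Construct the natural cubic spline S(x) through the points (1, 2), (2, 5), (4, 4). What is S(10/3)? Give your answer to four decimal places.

Let M_i = S''(x_i). Step sizes h_i = 1, 2; slopes of the chords Δ_i = (y_(i+1) - y_i)/h_i = 3, -1/2.
  1·M_0 + 6·M_1 + 2·M_2 = 6(Δ_1 - Δ_0) = -21
Natural end conditions: M_0 = M_2 = 0.
Hence M_0 = 0, M_1 = -7/2, M_2 = 0.
On [2, 4], S(x) = 5 + 11/6·(x - 2) - 7/4·(x - 2)² + 7/24·(x - 2)³.
With (x - 2) = 4/3: S(10/3) = 407/81.

5.0247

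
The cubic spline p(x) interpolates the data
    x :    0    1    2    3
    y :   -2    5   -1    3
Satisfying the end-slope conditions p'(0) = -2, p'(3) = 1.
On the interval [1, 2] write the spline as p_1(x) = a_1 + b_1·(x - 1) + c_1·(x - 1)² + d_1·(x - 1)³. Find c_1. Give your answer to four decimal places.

-19.4000

Put M_i = p'' at the i-th knot. Here h = (1, 1, 1) and Δ = (7, -6, 4), so the interior equations h_(i-1)·M_(i-1) + 2(h_(i-1)+h_i)·M_i + h_i·M_(i+1) = 6(Δ_i − Δ_(i-1)) read
  1·M_0 + 4·M_1 + 1·M_2 = 6(Δ_1 - Δ_0) = -78
  1·M_1 + 4·M_2 + 1·M_3 = 6(Δ_2 - Δ_1) = 60
Clamped end conditions give two more equations: 2h_0·M_0 + h_0·M_1 = 6(Δ_0 - p'(0)) = 54 and h_2·M_2 + 2h_2·M_3 = 6(p'(3) - Δ_2) = -18.
Forward elimination and back-substitution give M_0 = 232/5, M_1 = -194/5, M_2 = 154/5, M_3 = -122/5.
On [1, 2], with p_1(x) = a_1 + b_1·(x - 1) + c_1·(x - 1)² + d_1·(x - 1)³: c_1 = M_1/2 = -97/5, d_1 = (M_2 - M_1)/(6h_1) = 58/5, b_1 = Δ_1 - h_1(2M_1 + M_2)/6 = 9/5.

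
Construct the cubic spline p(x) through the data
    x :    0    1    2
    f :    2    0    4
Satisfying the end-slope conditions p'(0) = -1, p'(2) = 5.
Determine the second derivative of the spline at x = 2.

-3

With m_i denoting the second derivative at x_i, h_i = 1, 1, and Δ_i = (y_(i+1) − y_i)/h_i = -2, 4:
  1·m_0 + 4·m_1 + 1·m_2 = 6(Δ_1 - Δ_0) = 36
Clamped end conditions give two more equations: 2h_0·m_0 + h_0·m_1 = 6(Δ_0 - p'(0)) = -6 and h_1·m_1 + 2h_1·m_2 = 6(p'(2) - Δ_1) = 6.
Solving the tridiagonal system: m_0 = -9, m_1 = 12, m_2 = -3.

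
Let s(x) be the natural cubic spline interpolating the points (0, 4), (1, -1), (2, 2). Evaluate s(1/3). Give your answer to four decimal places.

Put M_i = s'' at the i-th knot. Here h = (1, 1) and Δ = (-5, 3), so the interior equations h_(i-1)·M_(i-1) + 2(h_(i-1)+h_i)·M_i + h_i·M_(i+1) = 6(Δ_i − Δ_(i-1)) read
  1·M_0 + 4·M_1 + 1·M_2 = 6(Δ_1 - Δ_0) = 48
Natural end conditions: M_0 = M_2 = 0.
Forward elimination and back-substitution give M_0 = 0, M_1 = 12, M_2 = 0.
On [0, 1], s(x) = 4 - 7·x + 0·x² + 2·x³.
With x = 1/3: s(1/3) = 47/27.

1.7407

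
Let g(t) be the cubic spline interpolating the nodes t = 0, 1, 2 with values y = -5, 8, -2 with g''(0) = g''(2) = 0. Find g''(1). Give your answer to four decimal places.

-34.5000

Write M_i for g''(x_i). With h_i = 1, 1 and divided differences Δ_i = 13, -10, the continuity of g' gives the tridiagonal system
  1·M_0 + 4·M_1 + 1·M_2 = 6(Δ_1 - Δ_0) = -138
Natural end conditions: M_0 = M_2 = 0.
Hence M_0 = 0, M_1 = -69/2, M_2 = 0.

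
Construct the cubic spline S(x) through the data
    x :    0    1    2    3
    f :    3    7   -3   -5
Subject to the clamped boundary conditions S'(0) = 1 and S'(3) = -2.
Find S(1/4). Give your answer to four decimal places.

3.8969

Let M_i = S''(x_i). Step sizes h_i = 1, 1, 1; slopes of the chords Δ_i = (y_(i+1) - y_i)/h_i = 4, -10, -2.
  1·M_0 + 4·M_1 + 1·M_2 = 6(Δ_1 - Δ_0) = -84
  1·M_1 + 4·M_2 + 1·M_3 = 6(Δ_2 - Δ_1) = 48
Clamped end conditions give two more equations: 2h_0·M_0 + h_0·M_1 = 6(Δ_0 - S'(0)) = 18 and h_2·M_2 + 2h_2·M_3 = 6(S'(3) - Δ_2) = 0.
Hence M_0 = 128/5, M_1 = -166/5, M_2 = 116/5, M_3 = -58/5.
On [0, 1], S(x) = 3 + 1·x + 64/5·x² - 49/5·x³.
With x = 1/4: S(1/4) = 1247/320.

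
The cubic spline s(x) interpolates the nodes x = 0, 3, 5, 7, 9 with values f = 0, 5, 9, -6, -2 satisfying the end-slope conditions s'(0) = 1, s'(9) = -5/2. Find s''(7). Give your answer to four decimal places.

Put σ_i = s'' at the i-th knot. Here h = (3, 2, 2, 2) and Δ = (5/3, 2, -15/2, 2), so the interior equations h_(i-1)·σ_(i-1) + 2(h_(i-1)+h_i)·σ_i + h_i·σ_(i+1) = 6(Δ_i − Δ_(i-1)) read
  3·σ_0 + 10·σ_1 + 2·σ_2 = 6(Δ_1 - Δ_0) = 2
  2·σ_1 + 8·σ_2 + 2·σ_3 = 6(Δ_2 - Δ_1) = -57
  2·σ_2 + 8·σ_3 + 2·σ_4 = 6(Δ_3 - Δ_2) = 57
Clamped end conditions give two more equations: 2h_0·σ_0 + h_0·σ_1 = 6(Δ_0 - s'(0)) = 4 and h_3·σ_3 + 2h_3·σ_4 = 6(s'(9) - Δ_3) = -27.
Solving: σ_0 = -44/69, σ_1 = 60/23, σ_2 = -255/23, σ_3 = 609/46, σ_4 = -615/46.

13.2391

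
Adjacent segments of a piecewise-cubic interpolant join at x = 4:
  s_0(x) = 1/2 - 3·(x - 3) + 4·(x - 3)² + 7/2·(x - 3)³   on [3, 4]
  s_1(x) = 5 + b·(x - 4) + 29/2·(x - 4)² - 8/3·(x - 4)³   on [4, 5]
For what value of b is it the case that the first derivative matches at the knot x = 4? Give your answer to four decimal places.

15.5000

s_0'(x) = -3 + 8·(x - 3) + 21/2·(x - 3)², so s_0'(4) = 31/2. On the right, s_1'(4) = b, so b = 31/2.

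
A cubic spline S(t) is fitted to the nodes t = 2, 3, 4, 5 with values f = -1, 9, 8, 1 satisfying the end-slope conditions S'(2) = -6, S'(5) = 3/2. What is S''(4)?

-9

Put m_i = S'' at the i-th knot. Here h = (1, 1, 1) and Δ = (10, -1, -7), so the interior equations h_(i-1)·m_(i-1) + 2(h_(i-1)+h_i)·m_i + h_i·m_(i+1) = 6(Δ_i − Δ_(i-1)) read
  1·m_0 + 4·m_1 + 1·m_2 = 6(Δ_1 - Δ_0) = -66
  1·m_1 + 4·m_2 + 1·m_3 = 6(Δ_2 - Δ_1) = -36
Clamped end conditions give two more equations: 2h_0·m_0 + h_0·m_1 = 6(Δ_0 - S'(2)) = 96 and h_2·m_2 + 2h_2·m_3 = 6(S'(5) - Δ_2) = 51.
Hence m_0 = 63, m_1 = -30, m_2 = -9, m_3 = 30.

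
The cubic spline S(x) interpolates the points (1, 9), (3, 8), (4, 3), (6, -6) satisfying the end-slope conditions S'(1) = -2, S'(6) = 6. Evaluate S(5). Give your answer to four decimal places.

Let σ_i = S''(x_i). Step sizes h_i = 2, 1, 2; slopes of the chords Δ_i = (y_(i+1) - y_i)/h_i = -1/2, -5, -9/2.
  2·σ_0 + 6·σ_1 + 1·σ_2 = 6(Δ_1 - Δ_0) = -27
  1·σ_1 + 6·σ_2 + 2·σ_3 = 6(Δ_2 - Δ_1) = 3
Clamped end conditions give two more equations: 2h_0·σ_0 + h_0·σ_1 = 6(Δ_0 - S'(1)) = 9 and h_2·σ_2 + 2h_2·σ_3 = 6(S'(6) - Δ_2) = 63.
Solving the tridiagonal system: σ_0 = 79/16, σ_1 = -43/8, σ_2 = -37/8, σ_3 = 289/16.
On [4, 6], S(x) = 3 - 119/16·(x - 4) - 37/16·(x - 4)² + 121/64·(x - 4)³.
With (x - 4) = 1: S(5) = -311/64.

-4.8594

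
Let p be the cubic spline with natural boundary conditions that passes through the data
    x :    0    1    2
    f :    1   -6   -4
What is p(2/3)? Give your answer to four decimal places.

Write M_i for p''(x_i). With h_i = 1, 1 and divided differences Δ_i = -7, 2, the continuity of p' gives the tridiagonal system
  1·M_0 + 4·M_1 + 1·M_2 = 6(Δ_1 - Δ_0) = 54
Natural end conditions: M_0 = M_2 = 0.
Solving the tridiagonal system: M_0 = 0, M_1 = 27/2, M_2 = 0.
On [0, 1], p(x) = 1 - 37/4·x + 0·x² + 9/4·x³.
With x = 2/3: p(2/3) = -9/2.

-4.5000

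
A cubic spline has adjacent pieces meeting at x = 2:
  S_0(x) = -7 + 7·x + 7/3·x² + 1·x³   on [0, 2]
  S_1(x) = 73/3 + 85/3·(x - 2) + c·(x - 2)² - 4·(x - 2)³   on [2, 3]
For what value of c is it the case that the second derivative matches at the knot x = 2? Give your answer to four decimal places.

S_0''(x) = 14/3 + 6·x, so S_0''(2) = 50/3. On the right, S_1''(2) = 2c, so c = 25/3.

8.3333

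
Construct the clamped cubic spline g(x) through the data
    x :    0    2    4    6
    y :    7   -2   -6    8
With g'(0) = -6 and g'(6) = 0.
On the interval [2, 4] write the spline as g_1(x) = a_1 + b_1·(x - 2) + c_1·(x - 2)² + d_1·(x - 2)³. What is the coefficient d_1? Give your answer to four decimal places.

1.0750

Put M_i = g'' at the i-th knot. Here h = (2, 2, 2) and Δ = (-9/2, -2, 7), so the interior equations h_(i-1)·M_(i-1) + 2(h_(i-1)+h_i)·M_i + h_i·M_(i+1) = 6(Δ_i − Δ_(i-1)) read
  2·M_0 + 8·M_1 + 2·M_2 = 6(Δ_1 - Δ_0) = 15
  2·M_1 + 8·M_2 + 2·M_3 = 6(Δ_2 - Δ_1) = 54
Clamped end conditions give two more equations: 2h_0·M_0 + h_0·M_1 = 6(Δ_0 - g'(0)) = 9 and h_2·M_2 + 2h_2·M_3 = 6(g'(6) - Δ_2) = -42.
Forward elimination and back-substitution give M_0 = 31/10, M_1 = -17/10, M_2 = 56/5, M_3 = -161/10.
On [2, 4], with g_1(x) = a_1 + b_1·(x - 2) + c_1·(x - 2)² + d_1·(x - 2)³: c_1 = M_1/2 = -17/20, d_1 = (M_2 - M_1)/(6h_1) = 43/40, b_1 = Δ_1 - h_1(2M_1 + M_2)/6 = -23/5.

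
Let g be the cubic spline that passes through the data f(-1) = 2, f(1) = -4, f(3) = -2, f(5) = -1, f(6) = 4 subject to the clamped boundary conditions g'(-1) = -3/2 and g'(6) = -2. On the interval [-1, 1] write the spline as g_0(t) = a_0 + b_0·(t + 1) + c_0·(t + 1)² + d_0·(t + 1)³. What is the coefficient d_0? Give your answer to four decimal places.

Write M_i for g''(x_i). With h_i = 2, 2, 2, 1 and divided differences Δ_i = -3, 1, 1/2, 5, the continuity of g' gives the tridiagonal system
  2·M_0 + 8·M_1 + 2·M_2 = 6(Δ_1 - Δ_0) = 24
  2·M_1 + 8·M_2 + 2·M_3 = 6(Δ_2 - Δ_1) = -3
  2·M_2 + 6·M_3 + 1·M_4 = 6(Δ_3 - Δ_2) = 27
Clamped end conditions give two more equations: 2h_0·M_0 + h_0·M_1 = 6(Δ_0 - g'(-1)) = -9 and h_3·M_3 + 2h_3·M_4 = 6(g'(6) - Δ_3) = -42.
Solving the tridiagonal system: M_0 = -421/86, M_1 = 455/86, M_2 = -367/86, M_3 = 442/43, M_4 = -1124/43.
On [-1, 1], with g_0(t) = a_0 + b_0·(t + 1) + c_0·(t + 1)² + d_0·(t + 1)³: c_0 = M_0/2 = -421/172, d_0 = (M_1 - M_0)/(6h_0) = 73/86, b_0 = Δ_0 - h_0(2M_0 + M_1)/6 = -3/2.

0.8488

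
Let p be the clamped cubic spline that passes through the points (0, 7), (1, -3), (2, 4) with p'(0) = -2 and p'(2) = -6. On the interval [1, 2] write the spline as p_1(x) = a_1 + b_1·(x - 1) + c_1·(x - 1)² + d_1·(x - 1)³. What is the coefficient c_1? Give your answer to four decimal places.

27.5000

With m_i denoting the second derivative at x_i, h_i = 1, 1, and Δ_i = (y_(i+1) − y_i)/h_i = -10, 7:
  1·m_0 + 4·m_1 + 1·m_2 = 6(Δ_1 - Δ_0) = 102
Clamped end conditions give two more equations: 2h_0·m_0 + h_0·m_1 = 6(Δ_0 - p'(0)) = -48 and h_1·m_1 + 2h_1·m_2 = 6(p'(2) - Δ_1) = -78.
Solving: m_0 = -103/2, m_1 = 55, m_2 = -133/2.
On [1, 2], with p_1(x) = a_1 + b_1·(x - 1) + c_1·(x - 1)² + d_1·(x - 1)³: c_1 = m_1/2 = 55/2, d_1 = (m_2 - m_1)/(6h_1) = -81/4, b_1 = Δ_1 - h_1(2m_1 + m_2)/6 = -1/4.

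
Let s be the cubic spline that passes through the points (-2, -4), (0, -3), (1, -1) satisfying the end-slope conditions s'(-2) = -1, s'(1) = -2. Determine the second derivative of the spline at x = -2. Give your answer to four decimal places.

0.4167

Let σ_i = s''(x_i). Step sizes h_i = 2, 1; slopes of the chords Δ_i = (y_(i+1) - y_i)/h_i = 1/2, 2.
  2·σ_0 + 6·σ_1 + 1·σ_2 = 6(Δ_1 - Δ_0) = 9
Clamped end conditions give two more equations: 2h_0·σ_0 + h_0·σ_1 = 6(Δ_0 - s'(-2)) = 9 and h_1·σ_1 + 2h_1·σ_2 = 6(s'(1) - Δ_1) = -24.
Solving: σ_0 = 5/12, σ_1 = 11/3, σ_2 = -83/6.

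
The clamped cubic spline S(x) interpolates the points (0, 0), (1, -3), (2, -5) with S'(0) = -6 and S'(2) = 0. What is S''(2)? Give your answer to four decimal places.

7.5000

Put σ_i = S'' at the i-th knot. Here h = (1, 1) and Δ = (-3, -2), so the interior equations h_(i-1)·σ_(i-1) + 2(h_(i-1)+h_i)·σ_i + h_i·σ_(i+1) = 6(Δ_i − Δ_(i-1)) read
  1·σ_0 + 4·σ_1 + 1·σ_2 = 6(Δ_1 - Δ_0) = 6
Clamped end conditions give two more equations: 2h_0·σ_0 + h_0·σ_1 = 6(Δ_0 - S'(0)) = 18 and h_1·σ_1 + 2h_1·σ_2 = 6(S'(2) - Δ_1) = 12.
Solving: σ_0 = 21/2, σ_1 = -3, σ_2 = 15/2.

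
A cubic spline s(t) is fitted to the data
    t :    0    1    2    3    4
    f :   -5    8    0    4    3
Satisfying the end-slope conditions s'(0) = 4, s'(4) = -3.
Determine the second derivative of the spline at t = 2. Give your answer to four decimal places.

35.7500

With M_i denoting the second derivative at x_i, h_i = 1, 1, 1, 1, and Δ_i = (y_(i+1) − y_i)/h_i = 13, -8, 4, -1:
  1·M_0 + 4·M_1 + 1·M_2 = 6(Δ_1 - Δ_0) = -126
  1·M_1 + 4·M_2 + 1·M_3 = 6(Δ_2 - Δ_1) = 72
  1·M_2 + 4·M_3 + 1·M_4 = 6(Δ_3 - Δ_2) = -30
Clamped end conditions give two more equations: 2h_0·M_0 + h_0·M_1 = 6(Δ_0 - s'(0)) = 54 and h_3·M_3 + 2h_3·M_4 = 6(s'(4) - Δ_3) = -12.
Forward elimination and back-substitution give M_0 = 1511/28, M_1 = -755/14, M_2 = 143/4, M_3 = -239/14, M_4 = 71/28.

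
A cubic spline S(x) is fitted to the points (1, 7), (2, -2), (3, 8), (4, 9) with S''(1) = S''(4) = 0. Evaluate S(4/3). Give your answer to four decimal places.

2.3210

With σ_i denoting the second derivative at x_i, h_i = 1, 1, 1, and Δ_i = (y_(i+1) − y_i)/h_i = -9, 10, 1:
  1·σ_0 + 4·σ_1 + 1·σ_2 = 6(Δ_1 - Δ_0) = 114
  1·σ_1 + 4·σ_2 + 1·σ_3 = 6(Δ_2 - Δ_1) = -54
Natural end conditions: σ_0 = σ_3 = 0.
Solving the tridiagonal system: σ_0 = 0, σ_1 = 34, σ_2 = -22, σ_3 = 0.
On [1, 2], S(x) = 7 - 44/3·(x - 1) + 0·(x - 1)² + 17/3·(x - 1)³.
With (x - 1) = 1/3: S(4/3) = 188/81.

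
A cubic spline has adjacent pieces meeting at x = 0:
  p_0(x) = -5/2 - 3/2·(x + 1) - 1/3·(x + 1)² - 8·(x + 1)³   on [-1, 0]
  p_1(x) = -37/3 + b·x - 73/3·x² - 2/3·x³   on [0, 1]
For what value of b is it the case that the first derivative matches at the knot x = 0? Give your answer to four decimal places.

p_0'(x) = -3/2 - 2/3·(x + 1) - 24·(x + 1)², so p_0'(0) = -157/6. On the right, p_1'(0) = b, so b = -157/6.

-26.1667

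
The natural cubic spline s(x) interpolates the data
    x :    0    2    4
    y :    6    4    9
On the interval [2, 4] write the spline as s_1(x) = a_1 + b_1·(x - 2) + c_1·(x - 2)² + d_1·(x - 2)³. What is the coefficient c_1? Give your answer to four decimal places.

Put σ_i = s'' at the i-th knot. Here h = (2, 2) and Δ = (-1, 5/2), so the interior equations h_(i-1)·σ_(i-1) + 2(h_(i-1)+h_i)·σ_i + h_i·σ_(i+1) = 6(Δ_i − Δ_(i-1)) read
  2·σ_0 + 8·σ_1 + 2·σ_2 = 6(Δ_1 - Δ_0) = 21
Natural end conditions: σ_0 = σ_2 = 0.
Solving: σ_0 = 0, σ_1 = 21/8, σ_2 = 0.
On [2, 4], with s_1(x) = a_1 + b_1·(x - 2) + c_1·(x - 2)² + d_1·(x - 2)³: c_1 = σ_1/2 = 21/16, d_1 = (σ_2 - σ_1)/(6h_1) = -7/32, b_1 = Δ_1 - h_1(2σ_1 + σ_2)/6 = 3/4.

1.3125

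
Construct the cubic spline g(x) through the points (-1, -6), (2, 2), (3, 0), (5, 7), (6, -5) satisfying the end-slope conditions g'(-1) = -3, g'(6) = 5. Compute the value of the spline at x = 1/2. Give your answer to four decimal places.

-2.4603

With σ_i denoting the second derivative at x_i, h_i = 3, 1, 2, 1, and Δ_i = (y_(i+1) − y_i)/h_i = 8/3, -2, 7/2, -12:
  3·σ_0 + 8·σ_1 + 1·σ_2 = 6(Δ_1 - Δ_0) = -28
  1·σ_1 + 6·σ_2 + 2·σ_3 = 6(Δ_2 - Δ_1) = 33
  2·σ_2 + 6·σ_3 + 1·σ_4 = 6(Δ_3 - Δ_2) = -93
Clamped end conditions give two more equations: 2h_0·σ_0 + h_0·σ_1 = 6(Δ_0 - g'(-1)) = 34 and h_3·σ_3 + 2h_3·σ_4 = 6(g'(6) - Δ_3) = 102.
Hence σ_0 = 7697/732, σ_1 = -1183/122, σ_2 = 4399/244, σ_3 = -1997/61, σ_4 = 8219/122.
On [-1, 2], g(x) = -6 - 3·(x + 1) + 7697/1464·(x + 1)² - 14795/13176·(x + 1)³.
With (x + 1) = 3/2: g(1/2) = -9605/3904.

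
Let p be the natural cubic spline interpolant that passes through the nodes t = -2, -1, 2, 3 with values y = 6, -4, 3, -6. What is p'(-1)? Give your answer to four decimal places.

-5.1758

Write M_i for p''(x_i). With h_i = 1, 3, 1 and divided differences Δ_i = -10, 7/3, -9, the continuity of p' gives the tridiagonal system
  1·M_0 + 8·M_1 + 3·M_2 = 6(Δ_1 - Δ_0) = 74
  3·M_1 + 8·M_2 + 1·M_3 = 6(Δ_2 - Δ_1) = -68
Natural end conditions: M_0 = M_3 = 0.
Solving: M_0 = 0, M_1 = 796/55, M_2 = -766/55, M_3 = 0.
On [-1, 2], p'(t) = b_1 + 2c_1·(t + 1) + 3d_1·(t + 1)² with b_1 = Δ_1 - h_1(2M_1 + M_2)/6 = -854/165, c_1 = M_1/2 = 398/55, d_1 = (M_2 - M_1)/(6h_1) = -71/45. So p'(-1) = -854/165.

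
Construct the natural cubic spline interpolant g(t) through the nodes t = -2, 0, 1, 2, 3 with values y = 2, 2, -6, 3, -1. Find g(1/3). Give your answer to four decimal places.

-1.5857

With M_i denoting the second derivative at x_i, h_i = 2, 1, 1, 1, and Δ_i = (y_(i+1) − y_i)/h_i = 0, -8, 9, -4:
  2·M_0 + 6·M_1 + 1·M_2 = 6(Δ_1 - Δ_0) = -48
  1·M_1 + 4·M_2 + 1·M_3 = 6(Δ_2 - Δ_1) = 102
  1·M_2 + 4·M_3 + 1·M_4 = 6(Δ_3 - Δ_2) = -78
Natural end conditions: M_0 = M_4 = 0.
Hence M_0 = 0, M_1 = -603/43, M_2 = 1554/43, M_3 = -1227/43, M_4 = 0.
On [0, 1], g(t) = 2 - 402/43·t - 603/86·t² + 719/86·t³.
With t = 1/3: g(1/3) = -1841/1161.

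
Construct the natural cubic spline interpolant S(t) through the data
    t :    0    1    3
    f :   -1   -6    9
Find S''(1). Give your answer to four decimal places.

12.5000

Let m_i = S''(x_i). Step sizes h_i = 1, 2; slopes of the chords Δ_i = (y_(i+1) - y_i)/h_i = -5, 15/2.
  1·m_0 + 6·m_1 + 2·m_2 = 6(Δ_1 - Δ_0) = 75
Natural end conditions: m_0 = m_2 = 0.
Solving: m_0 = 0, m_1 = 25/2, m_2 = 0.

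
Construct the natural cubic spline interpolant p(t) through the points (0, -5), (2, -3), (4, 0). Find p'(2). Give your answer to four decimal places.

With M_i denoting the second derivative at x_i, h_i = 2, 2, and Δ_i = (y_(i+1) − y_i)/h_i = 1, 3/2:
  2·M_0 + 8·M_1 + 2·M_2 = 6(Δ_1 - Δ_0) = 3
Natural end conditions: M_0 = M_2 = 0.
Hence M_0 = 0, M_1 = 3/8, M_2 = 0.
On [2, 4], p'(t) = b_1 + 2c_1·(t - 2) + 3d_1·(t - 2)² with b_1 = Δ_1 - h_1(2M_1 + M_2)/6 = 5/4, c_1 = M_1/2 = 3/16, d_1 = (M_2 - M_1)/(6h_1) = -1/32. So p'(2) = 5/4.

1.2500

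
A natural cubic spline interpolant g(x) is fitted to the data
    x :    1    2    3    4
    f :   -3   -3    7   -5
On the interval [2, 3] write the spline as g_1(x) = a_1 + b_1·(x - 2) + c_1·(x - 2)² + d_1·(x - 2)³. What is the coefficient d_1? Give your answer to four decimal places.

-10.6667

Put M_i = g'' at the i-th knot. Here h = (1, 1, 1) and Δ = (0, 10, -12), so the interior equations h_(i-1)·M_(i-1) + 2(h_(i-1)+h_i)·M_i + h_i·M_(i+1) = 6(Δ_i − Δ_(i-1)) read
  1·M_0 + 4·M_1 + 1·M_2 = 6(Δ_1 - Δ_0) = 60
  1·M_1 + 4·M_2 + 1·M_3 = 6(Δ_2 - Δ_1) = -132
Natural end conditions: M_0 = M_3 = 0.
Forward elimination and back-substitution give M_0 = 0, M_1 = 124/5, M_2 = -196/5, M_3 = 0.
On [2, 3], with g_1(x) = a_1 + b_1·(x - 2) + c_1·(x - 2)² + d_1·(x - 2)³: c_1 = M_1/2 = 62/5, d_1 = (M_2 - M_1)/(6h_1) = -32/3, b_1 = Δ_1 - h_1(2M_1 + M_2)/6 = 124/15.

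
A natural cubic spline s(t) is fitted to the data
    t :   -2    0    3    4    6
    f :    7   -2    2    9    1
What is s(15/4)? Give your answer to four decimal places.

Write σ_i for s''(x_i). With h_i = 2, 3, 1, 2 and divided differences Δ_i = -9/2, 4/3, 7, -4, the continuity of s' gives the tridiagonal system
  2·σ_0 + 10·σ_1 + 3·σ_2 = 6(Δ_1 - Δ_0) = 35
  3·σ_1 + 8·σ_2 + 1·σ_3 = 6(Δ_2 - Δ_1) = 34
  1·σ_2 + 6·σ_3 + 2·σ_4 = 6(Δ_3 - Δ_2) = -66
Natural end conditions: σ_0 = σ_4 = 0.
Solving: σ_0 = 0, σ_1 = 835/416, σ_2 = 1035/208, σ_3 = -4921/416, σ_4 = 0.
On [3, 4], s(t) = 2 + 18253/2496·(t - 3) + 1035/416·(t - 3)² - 6991/2496·(t - 3)³.
With (t - 3) = 3/4: s(15/4) = 410145/53248.

7.7025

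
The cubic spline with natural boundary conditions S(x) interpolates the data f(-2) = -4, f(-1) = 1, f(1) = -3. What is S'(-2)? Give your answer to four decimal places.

Put M_i = S'' at the i-th knot. Here h = (1, 2) and Δ = (5, -2), so the interior equations h_(i-1)·M_(i-1) + 2(h_(i-1)+h_i)·M_i + h_i·M_(i+1) = 6(Δ_i − Δ_(i-1)) read
  1·M_0 + 6·M_1 + 2·M_2 = 6(Δ_1 - Δ_0) = -42
Natural end conditions: M_0 = M_2 = 0.
Forward elimination and back-substitution give M_0 = 0, M_1 = -7, M_2 = 0.
On [-2, -1], S'(x) = b_0 + 2c_0·(x + 2) + 3d_0·(x + 2)² with b_0 = Δ_0 - h_0(2M_0 + M_1)/6 = 37/6, c_0 = M_0/2 = 0, d_0 = (M_1 - M_0)/(6h_0) = -7/6. So S'(-2) = 37/6.

6.1667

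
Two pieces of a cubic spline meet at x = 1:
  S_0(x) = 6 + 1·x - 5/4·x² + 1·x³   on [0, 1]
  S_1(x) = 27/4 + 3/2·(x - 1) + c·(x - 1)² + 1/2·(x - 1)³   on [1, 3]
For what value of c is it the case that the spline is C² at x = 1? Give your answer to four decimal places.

S_0''(x) = -5/2 + 6·x, so S_0''(1) = 7/2. On the right, S_1''(1) = 2c, so c = 7/4.

1.7500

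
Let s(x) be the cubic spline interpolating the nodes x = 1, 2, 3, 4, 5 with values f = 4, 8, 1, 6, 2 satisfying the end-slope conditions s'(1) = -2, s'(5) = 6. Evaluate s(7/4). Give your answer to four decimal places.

Write m_i for s''(x_i). With h_i = 1, 1, 1, 1 and divided differences Δ_i = 4, -7, 5, -4, the continuity of s' gives the tridiagonal system
  1·m_0 + 4·m_1 + 1·m_2 = 6(Δ_1 - Δ_0) = -66
  1·m_1 + 4·m_2 + 1·m_3 = 6(Δ_2 - Δ_1) = 72
  1·m_2 + 4·m_3 + 1·m_4 = 6(Δ_3 - Δ_2) = -54
Clamped end conditions give two more equations: 2h_0·m_0 + h_0·m_1 = 6(Δ_0 - s'(1)) = 36 and h_3·m_3 + 2h_3·m_4 = 6(s'(5) - Δ_3) = 60.
Forward elimination and back-substitution give m_0 = 35, m_1 = -34, m_2 = 35, m_3 = -34, m_4 = 47.
On [1, 2], s(x) = 4 - 2·(x - 1) + 35/2·(x - 1)² - 23/2·(x - 1)³.
With (x - 1) = 3/4: s(7/4) = 959/128.

7.4922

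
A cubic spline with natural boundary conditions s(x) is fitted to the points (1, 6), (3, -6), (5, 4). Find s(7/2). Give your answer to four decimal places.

-5.3047

With m_i denoting the second derivative at x_i, h_i = 2, 2, and Δ_i = (y_(i+1) − y_i)/h_i = -6, 5:
  2·m_0 + 8·m_1 + 2·m_2 = 6(Δ_1 - Δ_0) = 66
Natural end conditions: m_0 = m_2 = 0.
Solving: m_0 = 0, m_1 = 33/4, m_2 = 0.
On [3, 5], s(x) = -6 - 1/2·(x - 3) + 33/8·(x - 3)² - 11/16·(x - 3)³.
With (x - 3) = 1/2: s(7/2) = -679/128.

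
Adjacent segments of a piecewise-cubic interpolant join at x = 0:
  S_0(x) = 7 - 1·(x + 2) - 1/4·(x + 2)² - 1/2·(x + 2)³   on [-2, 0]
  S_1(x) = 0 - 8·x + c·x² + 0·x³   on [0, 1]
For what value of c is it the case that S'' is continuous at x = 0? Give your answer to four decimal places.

-3.2500

S_0''(x) = -1/2 - 3·(x + 2), so S_0''(0) = -13/2. On the right, S_1''(0) = 2c, so c = -13/4.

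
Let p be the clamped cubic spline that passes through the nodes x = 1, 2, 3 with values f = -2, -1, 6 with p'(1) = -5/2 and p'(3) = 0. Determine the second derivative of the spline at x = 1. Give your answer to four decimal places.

Put σ_i = p'' at the i-th knot. Here h = (1, 1) and Δ = (1, 7), so the interior equations h_(i-1)·σ_(i-1) + 2(h_(i-1)+h_i)·σ_i + h_i·σ_(i+1) = 6(Δ_i − Δ_(i-1)) read
  1·σ_0 + 4·σ_1 + 1·σ_2 = 6(Δ_1 - Δ_0) = 36
Clamped end conditions give two more equations: 2h_0·σ_0 + h_0·σ_1 = 6(Δ_0 - p'(1)) = 21 and h_1·σ_1 + 2h_1·σ_2 = 6(p'(3) - Δ_1) = -42.
Solving: σ_0 = 11/4, σ_1 = 31/2, σ_2 = -115/4.

2.7500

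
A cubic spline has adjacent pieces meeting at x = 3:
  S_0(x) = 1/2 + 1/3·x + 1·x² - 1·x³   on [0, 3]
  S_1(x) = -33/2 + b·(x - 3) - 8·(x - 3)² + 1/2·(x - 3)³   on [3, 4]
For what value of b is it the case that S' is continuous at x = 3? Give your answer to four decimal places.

S_0'(x) = 1/3 + 2·x - 3·x², so S_0'(3) = -62/3. On the right, S_1'(3) = b, so b = -62/3.

-20.6667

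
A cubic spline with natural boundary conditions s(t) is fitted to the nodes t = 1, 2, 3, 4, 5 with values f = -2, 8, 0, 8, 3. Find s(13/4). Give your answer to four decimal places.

Write M_i for s''(x_i). With h_i = 1, 1, 1, 1 and divided differences Δ_i = 10, -8, 8, -5, the continuity of s' gives the tridiagonal system
  1·M_0 + 4·M_1 + 1·M_2 = 6(Δ_1 - Δ_0) = -108
  1·M_1 + 4·M_2 + 1·M_3 = 6(Δ_2 - Δ_1) = 96
  1·M_2 + 4·M_3 + 1·M_4 = 6(Δ_3 - Δ_2) = -78
Natural end conditions: M_0 = M_4 = 0.
Forward elimination and back-substitution give M_0 = 0, M_1 = -1041/28, M_2 = 285/7, M_3 = -831/28, M_4 = 0.
On [3, 4], s(t) = 0 - 5/8·(t - 3) + 285/14·(t - 3)² - 657/56·(t - 3)³.
With (t - 3) = 1/4: s(13/4) = 3343/3584.

0.9328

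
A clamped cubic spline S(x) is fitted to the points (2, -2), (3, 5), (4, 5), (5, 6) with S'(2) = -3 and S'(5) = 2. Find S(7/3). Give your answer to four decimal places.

With m_i denoting the second derivative at x_i, h_i = 1, 1, 1, and Δ_i = (y_(i+1) − y_i)/h_i = 7, 0, 1:
  1·m_0 + 4·m_1 + 1·m_2 = 6(Δ_1 - Δ_0) = -42
  1·m_1 + 4·m_2 + 1·m_3 = 6(Δ_2 - Δ_1) = 6
Clamped end conditions give two more equations: 2h_0·m_0 + h_0·m_1 = 6(Δ_0 - S'(2)) = 60 and h_2·m_2 + 2h_2·m_3 = 6(S'(5) - Δ_2) = 6.
Solving: m_0 = 124/3, m_1 = -68/3, m_2 = 22/3, m_3 = -2/3.
On [2, 3], S(x) = -2 - 3·(x - 2) + 62/3·(x - 2)² - 32/3·(x - 2)³.
With (x - 2) = 1/3: S(7/3) = -89/81.

-1.0988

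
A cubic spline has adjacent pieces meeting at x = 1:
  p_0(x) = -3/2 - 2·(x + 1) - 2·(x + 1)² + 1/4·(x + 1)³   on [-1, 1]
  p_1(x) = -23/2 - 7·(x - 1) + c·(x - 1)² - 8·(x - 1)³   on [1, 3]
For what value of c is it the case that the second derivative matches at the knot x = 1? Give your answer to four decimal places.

-0.5000

p_0''(x) = -4 + 3/2·(x + 1), so p_0''(1) = -1. On the right, p_1''(1) = 2c, so c = -1/2.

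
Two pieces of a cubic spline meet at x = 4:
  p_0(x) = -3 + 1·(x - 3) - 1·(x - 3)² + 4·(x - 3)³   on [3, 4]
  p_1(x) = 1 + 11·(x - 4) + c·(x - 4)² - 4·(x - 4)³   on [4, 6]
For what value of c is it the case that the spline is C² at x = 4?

11

p_0''(x) = -2 + 24·(x - 3), so p_0''(4) = 22. On the right, p_1''(4) = 2c, so c = 11.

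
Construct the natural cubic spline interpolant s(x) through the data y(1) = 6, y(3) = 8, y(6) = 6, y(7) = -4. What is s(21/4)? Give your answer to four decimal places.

9.7383

Put M_i = s'' at the i-th knot. Here h = (2, 3, 1) and Δ = (1, -2/3, -10), so the interior equations h_(i-1)·M_(i-1) + 2(h_(i-1)+h_i)·M_i + h_i·M_(i+1) = 6(Δ_i − Δ_(i-1)) read
  2·M_0 + 10·M_1 + 3·M_2 = 6(Δ_1 - Δ_0) = -10
  3·M_1 + 8·M_2 + 1·M_3 = 6(Δ_2 - Δ_1) = -56
Natural end conditions: M_0 = M_3 = 0.
Solving the tridiagonal system: M_0 = 0, M_1 = 88/71, M_2 = -530/71, M_3 = 0.
On [3, 6], s(x) = 8 + 389/213·(x - 3) + 44/71·(x - 3)² - 103/213·(x - 3)³.
With (x - 3) = 9/4: s(21/4) = 44251/4544.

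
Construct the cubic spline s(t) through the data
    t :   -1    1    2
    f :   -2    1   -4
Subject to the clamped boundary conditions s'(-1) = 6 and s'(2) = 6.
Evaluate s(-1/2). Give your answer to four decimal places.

Put σ_i = s'' at the i-th knot. Here h = (2, 1) and Δ = (3/2, -5), so the interior equations h_(i-1)·σ_(i-1) + 2(h_(i-1)+h_i)·σ_i + h_i·σ_(i+1) = 6(Δ_i − Δ_(i-1)) read
  2·σ_0 + 6·σ_1 + 1·σ_2 = 6(Δ_1 - Δ_0) = -39
Clamped end conditions give two more equations: 2h_0·σ_0 + h_0·σ_1 = 6(Δ_0 - s'(-1)) = -27 and h_1·σ_1 + 2h_1·σ_2 = 6(s'(2) - Δ_1) = 66.
Forward elimination and back-substitution give σ_0 = -1/4, σ_1 = -13, σ_2 = 79/2.
On [-1, 1], s(t) = -2 + 6·(t + 1) - 1/8·(t + 1)² - 17/16·(t + 1)³.
With (t + 1) = 1/2: s(-1/2) = 107/128.

0.8359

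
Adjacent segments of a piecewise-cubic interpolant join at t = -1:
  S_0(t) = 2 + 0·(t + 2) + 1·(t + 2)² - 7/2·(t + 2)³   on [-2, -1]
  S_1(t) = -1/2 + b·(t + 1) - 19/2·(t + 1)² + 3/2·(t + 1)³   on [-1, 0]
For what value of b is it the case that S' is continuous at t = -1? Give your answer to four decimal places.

S_0'(t) = 0 + 2·(t + 2) - 21/2·(t + 2)², so S_0'(-1) = -17/2. On the right, S_1'(-1) = b, so b = -17/2.

-8.5000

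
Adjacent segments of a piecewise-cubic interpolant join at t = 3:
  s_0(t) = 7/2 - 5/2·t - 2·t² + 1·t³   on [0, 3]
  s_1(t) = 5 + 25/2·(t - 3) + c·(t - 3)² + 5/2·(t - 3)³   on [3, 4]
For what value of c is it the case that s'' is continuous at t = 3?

s_0''(t) = -4 + 6·t, so s_0''(3) = 14. On the right, s_1''(3) = 2c, so c = 7.

7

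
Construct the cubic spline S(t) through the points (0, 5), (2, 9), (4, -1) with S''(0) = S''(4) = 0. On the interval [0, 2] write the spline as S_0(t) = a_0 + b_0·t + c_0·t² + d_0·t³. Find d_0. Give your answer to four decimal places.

Write σ_i for S''(x_i). With h_i = 2, 2 and divided differences Δ_i = 2, -5, the continuity of S' gives the tridiagonal system
  2·σ_0 + 8·σ_1 + 2·σ_2 = 6(Δ_1 - Δ_0) = -42
Natural end conditions: σ_0 = σ_2 = 0.
Hence σ_0 = 0, σ_1 = -21/4, σ_2 = 0.
On [0, 2], with S_0(t) = a_0 + b_0·t + c_0·t² + d_0·t³: c_0 = σ_0/2 = 0, d_0 = (σ_1 - σ_0)/(6h_0) = -7/16, b_0 = Δ_0 - h_0(2σ_0 + σ_1)/6 = 15/4.

-0.4375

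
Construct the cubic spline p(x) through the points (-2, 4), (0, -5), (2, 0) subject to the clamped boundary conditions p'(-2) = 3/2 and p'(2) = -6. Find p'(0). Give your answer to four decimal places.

Put M_i = p'' at the i-th knot. Here h = (2, 2) and Δ = (-9/2, 5/2), so the interior equations h_(i-1)·M_(i-1) + 2(h_(i-1)+h_i)·M_i + h_i·M_(i+1) = 6(Δ_i − Δ_(i-1)) read
  2·M_0 + 8·M_1 + 2·M_2 = 6(Δ_1 - Δ_0) = 42
Clamped end conditions give two more equations: 2h_0·M_0 + h_0·M_1 = 6(Δ_0 - p'(-2)) = -36 and h_1·M_1 + 2h_1·M_2 = 6(p'(2) - Δ_1) = -51.
Solving the tridiagonal system: M_0 = -129/8, M_1 = 57/4, M_2 = -159/8.
On [0, 2], p'(x) = b_1 + 2c_1·x + 3d_1·x² with b_1 = Δ_1 - h_1(2M_1 + M_2)/6 = -3/8, c_1 = M_1/2 = 57/8, d_1 = (M_2 - M_1)/(6h_1) = -91/32. So p'(0) = -3/8.

-0.3750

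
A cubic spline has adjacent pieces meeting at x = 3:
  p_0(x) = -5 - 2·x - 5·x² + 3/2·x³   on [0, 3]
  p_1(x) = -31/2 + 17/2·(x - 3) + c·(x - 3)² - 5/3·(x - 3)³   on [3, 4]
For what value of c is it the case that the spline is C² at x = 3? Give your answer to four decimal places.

p_0''(x) = -10 + 9·x, so p_0''(3) = 17. On the right, p_1''(3) = 2c, so c = 17/2.

8.5000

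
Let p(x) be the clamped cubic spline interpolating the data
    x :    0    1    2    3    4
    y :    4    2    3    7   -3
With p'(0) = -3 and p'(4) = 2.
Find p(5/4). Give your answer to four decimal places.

Let M_i = p''(x_i). Step sizes h_i = 1, 1, 1, 1; slopes of the chords Δ_i = (y_(i+1) - y_i)/h_i = -2, 1, 4, -10.
  1·M_0 + 4·M_1 + 1·M_2 = 6(Δ_1 - Δ_0) = 18
  1·M_1 + 4·M_2 + 1·M_3 = 6(Δ_2 - Δ_1) = 18
  1·M_2 + 4·M_3 + 1·M_4 = 6(Δ_3 - Δ_2) = -84
Clamped end conditions give two more equations: 2h_0·M_0 + h_0·M_1 = 6(Δ_0 - p'(0)) = 6 and h_3·M_3 + 2h_3·M_4 = 6(p'(4) - Δ_3) = 72.
Forward elimination and back-substitution give M_0 = 20/7, M_1 = 2/7, M_2 = 14, M_3 = -268/7, M_4 = 386/7.
On [1, 2], p(x) = 2 - 10/7·(x - 1) + 1/7·(x - 1)² + 16/7·(x - 1)³.
With (x - 1) = 1/4: p(5/4) = 27/16.

1.6875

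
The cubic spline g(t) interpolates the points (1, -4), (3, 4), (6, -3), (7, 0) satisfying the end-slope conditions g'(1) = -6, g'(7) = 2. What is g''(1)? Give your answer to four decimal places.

20.2564

Write M_i for g''(x_i). With h_i = 2, 3, 1 and divided differences Δ_i = 4, -7/3, 3, the continuity of g' gives the tridiagonal system
  2·M_0 + 10·M_1 + 3·M_2 = 6(Δ_1 - Δ_0) = -38
  3·M_1 + 8·M_2 + 1·M_3 = 6(Δ_2 - Δ_1) = 32
Clamped end conditions give two more equations: 2h_0·M_0 + h_0·M_1 = 6(Δ_0 - g'(1)) = 60 and h_2·M_2 + 2h_2·M_3 = 6(g'(7) - Δ_2) = -6.
Hence M_0 = 790/39, M_1 = -410/39, M_2 = 346/39, M_3 = -290/39.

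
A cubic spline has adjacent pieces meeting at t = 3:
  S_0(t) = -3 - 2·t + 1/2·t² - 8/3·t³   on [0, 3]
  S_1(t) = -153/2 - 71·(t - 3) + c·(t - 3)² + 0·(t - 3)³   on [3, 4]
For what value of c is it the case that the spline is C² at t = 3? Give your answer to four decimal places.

S_0''(t) = 1 - 16·t, so S_0''(3) = -47. On the right, S_1''(3) = 2c, so c = -47/2.

-23.5000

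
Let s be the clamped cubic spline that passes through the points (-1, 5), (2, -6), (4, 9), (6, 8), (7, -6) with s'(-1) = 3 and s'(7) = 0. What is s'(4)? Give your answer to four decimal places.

Let σ_i = s''(x_i). Step sizes h_i = 3, 2, 2, 1; slopes of the chords Δ_i = (y_(i+1) - y_i)/h_i = -11/3, 15/2, -1/2, -14.
  3·σ_0 + 10·σ_1 + 2·σ_2 = 6(Δ_1 - Δ_0) = 67
  2·σ_1 + 8·σ_2 + 2·σ_3 = 6(Δ_2 - Δ_1) = -48
  2·σ_2 + 6·σ_3 + 1·σ_4 = 6(Δ_3 - Δ_2) = -81
Clamped end conditions give two more equations: 2h_0·σ_0 + h_0·σ_1 = 6(Δ_0 - s'(-1)) = -40 and h_3·σ_3 + 2h_3·σ_4 = 6(s'(7) - Δ_3) = 84.
Solving the tridiagonal system: σ_0 = -1939/159, σ_1 = 586/53, σ_2 = -185/53, σ_3 = -1118/53, σ_4 = 2785/53.
On [4, 6], s'(x) = b_2 + 2c_2·(x - 4) + 3d_2·(x - 4)² with b_2 = Δ_2 - h_2(2σ_2 + σ_3)/6 = 939/106, c_2 = σ_2/2 = -185/106, d_2 = (σ_3 - σ_2)/(6h_2) = -311/212. So s'(4) = 939/106.

8.8585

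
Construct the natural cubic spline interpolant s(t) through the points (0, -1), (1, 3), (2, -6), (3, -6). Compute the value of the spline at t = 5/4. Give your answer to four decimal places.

1.3188

Write M_i for s''(x_i). With h_i = 1, 1, 1 and divided differences Δ_i = 4, -9, 0, the continuity of s' gives the tridiagonal system
  1·M_0 + 4·M_1 + 1·M_2 = 6(Δ_1 - Δ_0) = -78
  1·M_1 + 4·M_2 + 1·M_3 = 6(Δ_2 - Δ_1) = 54
Natural end conditions: M_0 = M_3 = 0.
Solving the tridiagonal system: M_0 = 0, M_1 = -122/5, M_2 = 98/5, M_3 = 0.
On [1, 2], s(t) = 3 - 62/15·(t - 1) - 61/5·(t - 1)² + 22/3·(t - 1)³.
With (t - 1) = 1/4: s(5/4) = 211/160.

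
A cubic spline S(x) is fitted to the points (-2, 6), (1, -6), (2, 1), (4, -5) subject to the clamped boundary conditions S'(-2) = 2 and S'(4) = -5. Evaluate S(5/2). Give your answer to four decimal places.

1.9107

Write M_i for S''(x_i). With h_i = 3, 1, 2 and divided differences Δ_i = -4, 7, -3, the continuity of S' gives the tridiagonal system
  3·M_0 + 8·M_1 + 1·M_2 = 6(Δ_1 - Δ_0) = 66
  1·M_1 + 6·M_2 + 2·M_3 = 6(Δ_2 - Δ_1) = -60
Clamped end conditions give two more equations: 2h_0·M_0 + h_0·M_1 = 6(Δ_0 - S'(-2)) = -36 and h_2·M_2 + 2h_2·M_3 = 6(S'(4) - Δ_2) = -12.
Hence M_0 = -284/21, M_1 = 316/21, M_2 = -290/21, M_3 = 82/21.
On [2, 4], S(x) = 1 + 103/21·(x - 2) - 145/21·(x - 2)² + 31/21·(x - 2)³.
With (x - 2) = 1/2: S(5/2) = 107/56.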